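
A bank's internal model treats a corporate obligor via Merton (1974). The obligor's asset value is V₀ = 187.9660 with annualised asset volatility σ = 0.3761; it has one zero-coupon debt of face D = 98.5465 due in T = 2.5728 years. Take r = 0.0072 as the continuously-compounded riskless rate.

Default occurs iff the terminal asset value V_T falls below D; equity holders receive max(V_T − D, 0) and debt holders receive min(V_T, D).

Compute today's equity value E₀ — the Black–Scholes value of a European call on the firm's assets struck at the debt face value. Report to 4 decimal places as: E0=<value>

With assets at 187.9660 and a single debt payment of 98.5465 at 2.5728 years:
d₁ = [ln(V₀/D) + (r + σ²/2)T] / (σ√T)
   = [ln(187.9660/98.5465) + (0.0072 + 0.5·0.3761²)·2.5728] / (0.3761·√2.5728)
   = [0.645733 + 0.200487] / 0.603263 = 1.402739
d₂ = d₁ − σ√T = 1.402739 − 0.603263 = 0.799476
N(d₁) = 0.919653,  N(d₂) = 0.787993,  e^(−rT) = 0.981646
E₀ = V₀·N(d₁) − D·e^(−rT)·N(d₂)
   = 187.9660·0.919653 − 98.5465·0.981646·0.787993 = 96.634721

E0=96.6347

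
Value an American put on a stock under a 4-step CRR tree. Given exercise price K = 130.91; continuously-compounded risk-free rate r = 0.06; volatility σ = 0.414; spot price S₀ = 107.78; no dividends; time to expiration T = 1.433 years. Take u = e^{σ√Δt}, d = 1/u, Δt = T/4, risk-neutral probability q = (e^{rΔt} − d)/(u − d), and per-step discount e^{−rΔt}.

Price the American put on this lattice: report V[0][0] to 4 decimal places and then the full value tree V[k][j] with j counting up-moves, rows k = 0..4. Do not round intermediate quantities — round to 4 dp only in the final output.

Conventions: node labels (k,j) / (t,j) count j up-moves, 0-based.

Δt=0.35825, u=1.28120, d=0.78052, q=0.48176, disc=e^(-rΔt)=0.97873
k=4 terminal: V=max(K-S,0) → 90.9088 65.2493 23.1300 0.0000 0.0000
k=3: j=0 S=51.2495 intr=79.6605 cont=76.8766 V=79.6605[EX]; j=1 S=84.1244 intr=46.7856 cont=44.0017 V=46.7856[EX]; j=2 S=138.0875 intr=0.0000 cont=11.7319 V=11.7319[hold]; j=3 S=226.6662 intr=0.0000 cont=0.0000 V=0.0000[hold]
k=2: j=0 S=65.6607 intr=65.2493 cont=62.4654 V=65.2493[EX]; j=1 S=107.7800 intr=23.1300 cont=29.2622 V=29.2622[hold]; j=2 S=176.9174 intr=0.0000 cont=5.9506 V=5.9506[hold]
k=1: j=0 S=84.1244 intr=46.7856 cont=46.8932 V=46.8932[hold]; j=1 S=138.0875 intr=0.0000 cont=17.6481 V=17.6481[hold]
k=0: j=0 S=107.7800 intr=23.1300 cont=32.1064 V=32.1064[hold]

price = 32.1064
tree:
32.1064
46.8932 17.6481
65.2493 29.2622 5.9506
79.6605 46.7856 11.7319 0.0000
90.9088 65.2493 23.1300 0.0000 0.0000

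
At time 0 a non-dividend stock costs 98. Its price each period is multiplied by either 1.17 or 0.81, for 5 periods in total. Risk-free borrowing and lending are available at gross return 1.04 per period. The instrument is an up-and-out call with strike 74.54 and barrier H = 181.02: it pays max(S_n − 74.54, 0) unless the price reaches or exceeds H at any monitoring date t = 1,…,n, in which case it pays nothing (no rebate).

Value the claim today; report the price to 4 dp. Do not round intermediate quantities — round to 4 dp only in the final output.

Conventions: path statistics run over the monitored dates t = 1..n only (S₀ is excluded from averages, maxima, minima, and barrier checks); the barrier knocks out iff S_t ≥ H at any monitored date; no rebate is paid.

price = 22.6281

Set p* = 0.6389 (from d < R < u); the path-dependent value is the discounted p*-expectation over all price paths.
Enumerate all 2^5 = 32 price paths (U = up ×1.17, D = down ×0.81); each path with k up-moves has probability p*^k·(1−p*)^(5−k).
DDDDD: M=79.3800, payoff=0.0000, prob=0.006141
UDDDD: M=114.6600, payoff=0.0000, prob=0.010864
DUDDD: M=92.8746, payoff=0.0000, prob=0.010864
UUDDD: M=134.1522, payoff=0.0000, prob=0.019221
DDUDD: M=79.3800, payoff=0.0000, prob=0.010864
UDUDD: M=114.6600, payoff=0.0000, prob=0.019221
DUUDD: M=108.6633, payoff=0.0000, prob=0.019221
UUUDD: M=156.9581, payoff=28.4402, prob=0.034006
DDDUD: M=79.3800, payoff=0.0000, prob=0.010864
UDDUD: M=114.6600, payoff=0.0000, prob=0.019221
DUDUD: M=92.8746, payoff=0.0000, prob=0.019221
UUDUD: M=134.1522, payoff=28.4402, prob=0.034006
DDUUD: M=88.0173, payoff=0.0000, prob=0.019221
UDUUD: M=127.1360, payoff=28.4402, prob=0.034006
DUUUD: M=127.1360, payoff=28.4402, prob=0.034006
UUUUD: M=183.6409, payoff=0.0000, prob=0.060165
DDDDU: M=79.3800, payoff=0.0000, prob=0.010864
UDDDU: M=114.6600, payoff=0.0000, prob=0.019221
DUDDU: M=92.8746, payoff=0.0000, prob=0.019221
UUDDU: M=134.1522, payoff=28.4402, prob=0.034006
DDUDU: M=79.3800, payoff=0.0000, prob=0.019221
UDUDU: M=114.6600, payoff=28.4402, prob=0.034006
DUUDU: M=108.6633, payoff=28.4402, prob=0.034006
UUUDU: M=156.9581, payoff=74.2092, prob=0.060165
DDDUU: M=79.3800, payoff=0.0000, prob=0.019221
UDDUU: M=114.6600, payoff=28.4402, prob=0.034006
DUDUU: M=102.9802, payoff=28.4402, prob=0.034006
UUDUU: M=148.7492, payoff=74.2092, prob=0.060165
DDUUU: M=102.9802, payoff=28.4402, prob=0.034006
UDUUU: M=148.7492, payoff=74.2092, prob=0.060165
DUUUU: M=148.7492, payoff=74.2092, prob=0.060165
UUUUU: M=214.8599, payoff=0.0000, prob=0.106445
Price = Σ prob·payoff / R^5 = 27.530527 / 1.216653 = 22.6281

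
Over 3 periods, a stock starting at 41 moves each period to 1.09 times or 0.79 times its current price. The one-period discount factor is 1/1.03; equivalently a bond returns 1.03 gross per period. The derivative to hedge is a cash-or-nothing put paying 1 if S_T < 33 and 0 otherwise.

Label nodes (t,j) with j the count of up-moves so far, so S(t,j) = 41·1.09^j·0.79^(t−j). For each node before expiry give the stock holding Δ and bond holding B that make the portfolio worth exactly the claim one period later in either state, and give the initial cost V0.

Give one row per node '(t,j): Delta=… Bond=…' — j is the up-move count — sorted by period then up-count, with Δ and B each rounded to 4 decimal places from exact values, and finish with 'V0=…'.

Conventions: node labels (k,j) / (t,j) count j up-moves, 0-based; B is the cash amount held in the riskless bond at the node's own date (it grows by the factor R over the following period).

No-arbitrage ⇒ martingale measure with p* = (R−d)/(u−d) = 0.8000.
Expiry values: V(3,0)=1.0000, V(3,1)=1.0000, V(3,2)=0.0000, V(3,3)=0.0000
Node (2,0) S=25.5881: V=(p*·1.0000+(1−p*)·1.0000)/1.03=0.9709; Δ=(1.0000−1.0000)/(27.8910−20.2146)=0.0000; B=V−Δ·S=0.9709
Node (2,1) S=35.3051: V=(p*·0.0000+(1−p*)·1.0000)/1.03=0.1942; Δ=(0.0000−1.0000)/(38.4826−27.8910)=-0.0944; B=V−Δ·S=3.5275
Node (2,2) S=48.7121: V=(p*·0.0000+(1−p*)·0.0000)/1.03=0.0000; Δ=(0.0000−0.0000)/(53.0962−38.4826)=0.0000; B=V−Δ·S=0.0000
Node (1,0) S=32.3900: V=(p*·0.1942+(1−p*)·0.9709)/1.03=0.3393; Δ=(0.1942−0.9709)/(35.3051−25.5881)=-0.0799; B=V−Δ·S=2.9283
Node (1,1) S=44.6900: V=(p*·0.0000+(1−p*)·0.1942)/1.03=0.0377; Δ=(0.0000−0.1942)/(48.7121−35.3051)=-0.0145; B=V−Δ·S=0.6850
Node (0,0) S=41.0000: V=(p*·0.0377+(1−p*)·0.3393)/1.03=0.0952; Δ=(0.0377−0.3393)/(44.6900−32.3900)=-0.0245; B=V−Δ·S=1.1006
Verification: the root portfolio costs Δ(0,0)·S0 + B(0,0) = 0.0952, matching V0.

(0,0): Delta=-0.0245 Bond=1.1006
(1,0): Delta=-0.0799 Bond=2.9283
(1,1): Delta=-0.0145 Bond=0.6850
(2,0): Delta=0.0000 Bond=0.9709
(2,1): Delta=-0.0944 Bond=3.5275
(2,2): Delta=0.0000 Bond=0.0000
V0=0.0952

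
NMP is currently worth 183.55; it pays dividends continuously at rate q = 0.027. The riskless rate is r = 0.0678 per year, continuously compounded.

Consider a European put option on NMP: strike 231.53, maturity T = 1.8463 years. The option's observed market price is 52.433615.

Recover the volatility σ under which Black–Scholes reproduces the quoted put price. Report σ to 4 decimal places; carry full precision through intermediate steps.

sigma = 0.3512

At σ = 0.3512 the Black–Scholes value reproduces the quote:
σ√T = 0.3512·√1.8463 = 0.477206
d₁ = (ln(S/K) + (r−q+σ²/2)T) / (σ√T) = (ln(183.55/231.53) + (0.0678−0.027+0.3512²/2)·1.8463) / 0.477206 = (-0.232222 + 0.189192) / 0.477206 = -0.090172
d₂ = d₁ − σ√T = -0.090172 − 0.477206 = -0.567378
e^{−rT} = 0.882339
e^{−qT} = 0.951372
N(−d₁) = 0.535925,  N(−d₂) = 0.714771
V = K·e^{−rT}·N(−d₂) − S·e^{−qT}·N(−d₁) = 146.019124 − 93.585509 = 52.433615 (matching the quote); vega is positive throughout, so no other σ reproduces this price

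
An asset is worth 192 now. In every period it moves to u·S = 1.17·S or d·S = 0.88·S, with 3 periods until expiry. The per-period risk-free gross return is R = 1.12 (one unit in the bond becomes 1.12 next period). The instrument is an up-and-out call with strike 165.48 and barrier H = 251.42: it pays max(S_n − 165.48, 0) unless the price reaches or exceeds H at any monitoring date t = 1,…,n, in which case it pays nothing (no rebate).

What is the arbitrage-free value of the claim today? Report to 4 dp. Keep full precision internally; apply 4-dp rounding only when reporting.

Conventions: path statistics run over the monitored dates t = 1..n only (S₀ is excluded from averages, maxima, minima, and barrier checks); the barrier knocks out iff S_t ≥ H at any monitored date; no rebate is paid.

Under the martingale measure an up-move has probability p* = 0.8276; value the claim as the probability-weighted average of per-path payoffs, discounted 3 periods at R = 1.12.
Enumerate all 2^3 = 8 price paths (U = up ×1.17, D = down ×0.88); each path with k up-moves has probability p*^k·(1−p*)^(3−k).
DDD: M=168.9600, payoff=0.0000, prob=0.005125
UDD: M=224.6400, payoff=8.4812, prob=0.024601
DUD: M=197.6832, payoff=8.4812, prob=0.024601
UUD: M=262.8288, payoff=0.0000, prob=0.118086
DDU: M=173.9612, payoff=8.4812, prob=0.024601
UDU: M=231.2893, payoff=65.8093, prob=0.118086
DUU: M=231.2893, payoff=65.8093, prob=0.118086
UUU: M=307.5097, payoff=0.0000, prob=0.566813
Price = Σ prob·payoff / R^3 = 16.168273 / 1.404928 = 11.5083

price = 11.5083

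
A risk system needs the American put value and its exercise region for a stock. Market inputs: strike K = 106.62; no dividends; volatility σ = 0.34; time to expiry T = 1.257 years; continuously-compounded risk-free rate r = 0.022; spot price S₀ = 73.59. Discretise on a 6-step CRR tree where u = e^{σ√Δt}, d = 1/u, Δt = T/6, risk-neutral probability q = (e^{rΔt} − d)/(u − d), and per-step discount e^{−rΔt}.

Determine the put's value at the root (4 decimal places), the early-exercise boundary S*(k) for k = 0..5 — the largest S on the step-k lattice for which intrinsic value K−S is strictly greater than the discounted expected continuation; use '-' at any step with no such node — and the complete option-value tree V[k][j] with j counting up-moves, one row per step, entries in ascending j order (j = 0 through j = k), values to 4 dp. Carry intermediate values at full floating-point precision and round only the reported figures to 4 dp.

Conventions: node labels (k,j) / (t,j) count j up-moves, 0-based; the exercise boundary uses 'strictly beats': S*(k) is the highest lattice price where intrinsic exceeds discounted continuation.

Δt=0.20950, u=1.16838, d=0.85588, q=0.47596, disc=e^(-rΔt)=0.99540
k=6 terminal: V=max(K-S,0) → 77.6929 67.1310 52.7127 33.0300 6.1607 0.0000 0.0000
k=5: j=0 S=33.7979 intr=72.8221 cont=72.3318 V=72.8221[EX]; j=1 S=46.1383 intr=60.4817 cont=59.9914 V=60.4817[EX]; j=2 S=62.9844 intr=43.6356 cont=43.1453 V=43.6356[EX]; j=3 S=85.9814 intr=20.6386 cont=20.1483 V=20.6386[EX]; j=4 S=117.3751 intr=0.0000 cont=3.2136 V=3.2136[hold]; j=5 S=160.2314 intr=0.0000 cont=0.0000 V=0.0000[hold]  S*(5)=85.9814
k=4: j=0 S=39.4890 intr=67.1310 cont=66.6408 V=67.1310[EX]; j=1 S=53.9073 intr=52.7127 cont=52.2225 V=52.7127[EX]; j=2 S=73.5900 intr=33.0300 cont=32.5397 V=33.0300[EX]; j=3 S=100.4593 intr=6.1607 cont=12.2883 V=12.2883[hold]; j=4 S=137.1393 intr=0.0000 cont=1.6763 V=1.6763[hold]  S*(4)=73.5900
k=3: j=0 S=46.1383 intr=60.4817 cont=59.9914 V=60.4817[EX]; j=1 S=62.9844 intr=43.6356 cont=43.1453 V=43.6356[EX]; j=2 S=85.9814 intr=20.6386 cont=23.0514 V=23.0514[hold]; j=3 S=117.3751 intr=0.0000 cont=7.2042 V=7.2042[hold]  S*(3)=62.9844
k=2: j=0 S=53.9073 intr=52.7127 cont=52.2225 V=52.7127[EX]; j=1 S=73.5900 intr=33.0300 cont=33.6828 V=33.6828[hold]; j=2 S=100.4593 intr=6.1607 cont=15.4375 V=15.4375[hold]  S*(2)=53.9073
k=1: j=0 S=62.9844 intr=43.6356 cont=43.4546 V=43.6356[EX]; j=1 S=85.9814 intr=20.6386 cont=24.8839 V=24.8839[hold]  S*(1)=62.9844
k=0: j=0 S=73.5900 intr=33.0300 cont=34.5510 V=34.5510[hold]  S*(0)=-

price = 34.5510
boundary = - 62.9844 53.9073 62.9844 73.5900 85.9814
tree:
34.5510
43.6356 24.8839
52.7127 33.6828 15.4375
60.4817 43.6356 23.0514 7.2042
67.1310 52.7127 33.0300 12.2883 1.6763
72.8221 60.4817 43.6356 20.6386 3.2136 0.0000
77.6929 67.1310 52.7127 33.0300 6.1607 0.0000 0.0000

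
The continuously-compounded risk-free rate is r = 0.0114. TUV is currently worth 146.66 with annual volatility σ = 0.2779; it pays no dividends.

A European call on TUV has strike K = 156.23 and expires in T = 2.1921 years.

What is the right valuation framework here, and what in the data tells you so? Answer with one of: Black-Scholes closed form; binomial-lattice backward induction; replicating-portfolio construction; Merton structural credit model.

Key observation: everything needed for the exact continuous-time valuation of the European call on TUV (strike 156.23) is given, and no feature rules the closed form out.

framework: Black-Scholes closed form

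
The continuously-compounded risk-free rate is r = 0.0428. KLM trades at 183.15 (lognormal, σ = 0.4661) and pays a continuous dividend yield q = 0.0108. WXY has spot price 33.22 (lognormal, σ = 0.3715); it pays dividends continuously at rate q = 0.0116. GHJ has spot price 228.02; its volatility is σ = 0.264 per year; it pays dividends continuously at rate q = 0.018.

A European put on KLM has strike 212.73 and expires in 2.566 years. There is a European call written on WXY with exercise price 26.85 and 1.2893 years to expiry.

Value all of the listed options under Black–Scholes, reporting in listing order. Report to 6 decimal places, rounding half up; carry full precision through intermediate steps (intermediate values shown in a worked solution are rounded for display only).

[KLM put K=212.73]
σ√T = 0.4661·√2.566 = 0.746633
d₁ = (ln(S/K) + (r−q+σ²/2)T) / (σ√T) = (ln(183.15/212.73) + (0.0428−0.0108+0.4661²/2)·2.566) / 0.746633 = (-0.149718 + 0.360843) / 0.746633 = 0.282769
d₂ = d₁ − σ√T = 0.282769 − 0.746633 = -0.463865
e^{−rT} = 0.895991
e^{−qT} = 0.972668
N(−d₁) = 0.388677,  N(−d₂) = 0.678628
price = K·e^{−rT}·N(−d₂) − S·e^{−qT}·N(−d₁) = 129.349283 − 69.240530 = 60.108753
[WXY call K=26.85]
σ√T = 0.3715·√1.2893 = 0.421828
d₁ = (ln(S/K) + (r−q+σ²/2)T) / (σ√T) = (ln(33.22/26.85) + (0.0428−0.0116+0.3715²/2)·1.2893) / 0.421828 = (0.212886 + 0.129196) / 0.421828 = 0.810951
d₂ = d₁ − σ√T = 0.810951 − 0.421828 = 0.389122
e^{−rT} = 0.946313
e^{−qT} = 0.985155
N(d₁) = 0.791303,  N(d₂) = 0.651407
price = S·e^{−qT}·N(d₁) − K·e^{−rT}·N(d₂) = 25.896865 − 16.551279 = 9.345586

price(KLM put K=212.73) = 60.108753
price(WXY call K=26.85) = 9.345586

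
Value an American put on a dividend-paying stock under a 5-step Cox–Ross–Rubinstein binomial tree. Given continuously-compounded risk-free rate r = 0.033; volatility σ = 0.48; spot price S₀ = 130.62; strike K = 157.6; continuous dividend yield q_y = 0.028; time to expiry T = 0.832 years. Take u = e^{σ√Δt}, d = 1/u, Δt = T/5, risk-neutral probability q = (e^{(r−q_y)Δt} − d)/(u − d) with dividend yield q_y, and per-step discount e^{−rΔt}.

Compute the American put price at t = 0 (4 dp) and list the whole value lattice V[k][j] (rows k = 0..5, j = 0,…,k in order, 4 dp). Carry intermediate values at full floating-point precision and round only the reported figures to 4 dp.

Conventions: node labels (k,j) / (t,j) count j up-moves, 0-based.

Δt=0.16640  u=1.21629  d=0.82217  q=0.45332  discount=0.99452
step 5 (expiry): payoffs max(K−S,0) = 108.5284 85.0058 50.2075 0.0000 0.0000 0.0000
k=4: (k=4,j=0): S=59.6851, K−S=97.9149, hold=97.3293 ⇒ V=97.9149 exercise | (k=4,j=1): S=88.2954, K−S=69.3046, hold=68.8520 ⇒ V=69.3046 exercise | (k=4,j=2): S=130.6200, K−S=26.9800, hold=27.2973 ⇒ V=27.2973 continue | (k=4,j=3): S=193.2331, K−S=0.0000, hold=0.0000 ⇒ V=0.0000 continue | (k=4,j=4): S=285.8599, K−S=0.0000, hold=0.0000 ⇒ V=0.0000 continue
k=3: (k=3,j=0): S=72.5942, K−S=85.0058, hold=84.4802 ⇒ V=85.0058 exercise | (k=3,j=1): S=107.3925, K−S=50.2075, hold=49.9867 ⇒ V=50.2075 exercise | (k=3,j=2): S=158.8713, K−S=0.0000, hold=14.8412 ⇒ V=14.8412 continue | (k=3,j=3): S=235.0268, K−S=0.0000, hold=0.0000 ⇒ V=0.0000 continue
k=2: (k=2,j=0): S=88.2954, K−S=69.3046, hold=68.8520 ⇒ V=69.3046 exercise | (k=2,j=1): S=130.6200, K−S=26.9800, hold=33.9882 ⇒ V=33.9882 continue | (k=2,j=2): S=193.2331, K−S=0.0000, hold=8.0690 ⇒ V=8.0690 continue
k=1: (k=1,j=0): S=107.3925, K−S=50.2075, hold=53.0033 ⇒ V=53.0033 continue | (k=1,j=1): S=158.8713, K−S=0.0000, hold=22.1168 ⇒ V=22.1168 continue
k=0: (k=0,j=0): S=130.6200, K−S=26.9800, hold=38.7883 ⇒ V=38.7883 continue

price = 38.7883
tree:
38.7883
53.0033 22.1168
69.3046 33.9882 8.0690
85.0058 50.2075 14.8412 0.0000
97.9149 69.3046 27.2973 0.0000 0.0000
108.5284 85.0058 50.2075 0.0000 0.0000 0.0000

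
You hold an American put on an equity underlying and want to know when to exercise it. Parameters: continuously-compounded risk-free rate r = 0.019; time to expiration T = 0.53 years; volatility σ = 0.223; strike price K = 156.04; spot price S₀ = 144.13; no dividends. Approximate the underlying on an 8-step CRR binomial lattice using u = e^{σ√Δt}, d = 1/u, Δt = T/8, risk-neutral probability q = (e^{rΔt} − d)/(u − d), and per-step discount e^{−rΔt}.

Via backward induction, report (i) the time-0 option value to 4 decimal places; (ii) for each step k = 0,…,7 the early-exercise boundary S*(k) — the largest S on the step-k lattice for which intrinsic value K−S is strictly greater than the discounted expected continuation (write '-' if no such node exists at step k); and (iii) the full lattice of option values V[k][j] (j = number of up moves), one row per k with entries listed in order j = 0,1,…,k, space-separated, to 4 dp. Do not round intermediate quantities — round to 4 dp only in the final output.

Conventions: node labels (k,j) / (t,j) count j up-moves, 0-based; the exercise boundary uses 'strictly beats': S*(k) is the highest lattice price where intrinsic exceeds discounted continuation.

price = 16.1309
boundary = - - - 121.3309 128.4988 121.3309 128.4988 136.0901
tree:
16.1309
21.5256 10.7036
27.8072 15.2131 6.1598
34.7091 20.8819 9.5057 2.7840
41.4772 27.5412 14.1849 4.7870 0.7609
47.8677 34.7091 20.2940 8.0286 1.5134 0.0000
53.9018 41.4772 27.5412 12.9996 3.0103 0.0000 0.0000
59.5993 47.8677 34.7091 19.9499 5.9877 0.0000 0.0000 0.0000
64.9789 53.9018 41.4772 27.5412 11.9100 0.0000 0.0000 0.0000 0.0000

Δt=0.06625, u=1.05908, d=0.94422, q=0.49662, disc=e^(-rΔt)=0.99874
k=8 terminal: V=max(K-S,0) → 64.9789 53.9018 41.4772 27.5412 11.9100 0.0000 0.0000 0.0000 0.0000
k=7: j=0 S=96.4407 intr=59.5993 cont=59.4030 V=59.5993[EX]; j=1 S=108.1723 intr=47.8677 cont=47.6714 V=47.8677[EX]; j=2 S=121.3309 intr=34.7091 cont=34.5128 V=34.7091[EX]; j=3 S=136.0901 intr=19.9499 cont=19.7536 V=19.9499[EX]; j=4 S=152.6448 intr=3.3952 cont=5.9877 V=5.9877[hold]; j=5 S=171.2133 intr=0.0000 cont=0.0000 V=0.0000[hold]; j=6 S=192.0405 intr=0.0000 cont=0.0000 V=0.0000[hold]; j=7 S=215.4013 intr=0.0000 cont=0.0000 V=0.0000[hold]  S*(7)=136.0901
k=6: j=0 S=102.1382 intr=53.9018 cont=53.7055 V=53.9018[EX]; j=1 S=114.5628 intr=41.4772 cont=41.2809 V=41.4772[EX]; j=2 S=128.4988 intr=27.5412 cont=27.3449 V=27.5412[EX]; j=3 S=144.1300 intr=11.9100 cont=12.9996 V=12.9996[hold]; j=4 S=161.6627 intr=0.0000 cont=3.0103 V=3.0103[hold]; j=5 S=181.3281 intr=0.0000 cont=0.0000 V=0.0000[hold]; j=6 S=203.3858 intr=0.0000 cont=0.0000 V=0.0000[hold]  S*(6)=128.4988
k=5: j=0 S=108.1723 intr=47.8677 cont=47.6714 V=47.8677[EX]; j=1 S=121.3309 intr=34.7091 cont=34.5128 V=34.7091[EX]; j=2 S=136.0901 intr=19.9499 cont=20.2940 V=20.2940[hold]; j=3 S=152.6448 intr=3.3952 cont=8.0286 V=8.0286[hold]; j=4 S=171.2133 intr=0.0000 cont=1.5134 V=1.5134[hold]; j=5 S=192.0405 intr=0.0000 cont=0.0000 V=0.0000[hold]  S*(5)=121.3309
k=4: j=0 S=114.5628 intr=41.4772 cont=41.2809 V=41.4772[EX]; j=1 S=128.4988 intr=27.5412 cont=27.5156 V=27.5412[EX]; j=2 S=144.1300 intr=11.9100 cont=14.1849 V=14.1849[hold]; j=3 S=161.6627 intr=0.0000 cont=4.7870 V=4.7870[hold]; j=4 S=181.3281 intr=0.0000 cont=0.7609 V=0.7609[hold]  S*(4)=128.4988
k=3: j=0 S=121.3309 intr=34.7091 cont=34.5128 V=34.7091[EX]; j=1 S=136.0901 intr=19.9499 cont=20.8819 V=20.8819[hold]; j=2 S=152.6448 intr=3.3952 cont=9.5057 V=9.5057[hold]; j=3 S=171.2133 intr=0.0000 cont=2.7840 V=2.7840[hold]  S*(3)=121.3309
k=2: j=0 S=128.4988 intr=27.5412 cont=27.8072 V=27.8072[hold]; j=1 S=144.1300 intr=11.9100 cont=15.2131 V=15.2131[hold]; j=2 S=161.6627 intr=0.0000 cont=6.1598 V=6.1598[hold]  S*(2)=-
k=1: j=0 S=136.0901 intr=19.9499 cont=21.5256 V=21.5256[hold]; j=1 S=152.6448 intr=3.3952 cont=10.7036 V=10.7036[hold]  S*(1)=-
k=0: j=0 S=144.1300 intr=11.9100 cont=16.1309 V=16.1309[hold]  S*(0)=-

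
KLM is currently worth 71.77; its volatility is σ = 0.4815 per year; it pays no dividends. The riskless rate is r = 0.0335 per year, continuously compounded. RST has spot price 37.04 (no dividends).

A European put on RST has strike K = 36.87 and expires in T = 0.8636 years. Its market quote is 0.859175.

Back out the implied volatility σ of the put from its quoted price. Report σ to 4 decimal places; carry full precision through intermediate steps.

At σ = 0.1026 the Black–Scholes value reproduces the quote:
σ√T = 0.1026·√0.8636 = 0.095346
d₁ = (ln(S/K) + (r+σ²/2)T) / (σ√T) = (ln(37.04/36.87) + (0.0335+0.1026²/2)·0.8636) / 0.095346 = (0.004600 + 0.033476) / 0.095346 = 0.399347
d₂ = d₁ − σ√T = 0.399347 − 0.095346 = 0.304001
e^{−rT} = 0.971484
N(−d₁) = 0.344819,  N(−d₂) = 0.380564
V = K·e^{−rT}·N(−d₂) − S·N(−d₁) = 13.631261 − 12.772086 = 0.859175 (equal to the quote); since ∂V/∂σ > 0 for all σ, the implied volatility is unique

sigma = 0.1026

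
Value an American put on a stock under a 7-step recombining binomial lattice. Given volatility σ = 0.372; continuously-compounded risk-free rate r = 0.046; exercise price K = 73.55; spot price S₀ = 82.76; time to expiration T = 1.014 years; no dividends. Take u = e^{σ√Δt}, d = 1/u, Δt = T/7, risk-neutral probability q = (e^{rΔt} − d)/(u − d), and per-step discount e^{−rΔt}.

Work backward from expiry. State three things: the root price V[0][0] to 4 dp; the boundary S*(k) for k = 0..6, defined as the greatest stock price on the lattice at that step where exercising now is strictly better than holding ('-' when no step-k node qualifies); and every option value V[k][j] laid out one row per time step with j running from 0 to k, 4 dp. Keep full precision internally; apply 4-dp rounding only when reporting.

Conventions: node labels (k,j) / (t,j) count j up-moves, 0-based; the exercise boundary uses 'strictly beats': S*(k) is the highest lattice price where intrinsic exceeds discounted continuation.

Δt=0.14486  u=1.15210  d=0.86798  q=0.48819  discount=0.99336
step 7 (expiry): payoffs max(K−S,0) = 42.8317 32.7767 19.4305 1.7158 0.0000 0.0000 0.0000 0.0000
step 6: (k=6,j=0): S=35.3905, K−S=38.1595, hold=37.6710 ⇒ V=38.1595 exercise | (k=6,j=1): S=46.9748, K−S=26.5752, hold=26.0868 ⇒ V=26.5752 exercise | (k=6,j=2): S=62.3509, K−S=11.1991, hold=10.7107 ⇒ V=11.1991 exercise | (k=6,j=3): S=82.7600, K−S=0.0000, hold=0.8723 ⇒ V=0.8723 continue | (k=6,j=4): S=109.8496, K−S=0.0000, hold=0.0000 ⇒ V=0.0000 continue | (k=6,j=5): S=145.8063, K−S=0.0000, hold=0.0000 ⇒ V=0.0000 continue | (k=6,j=6): S=193.5327, K−S=0.0000, hold=0.0000 ⇒ V=0.0000 continue  boundary S*=62.3509
step 5: (k=5,j=0): S=40.7733, K−S=32.7767, hold=32.2883 ⇒ V=32.7767 exercise | (k=5,j=1): S=54.1195, K−S=19.4305, hold=18.9421 ⇒ V=19.4305 exercise | (k=5,j=2): S=71.8342, K−S=1.7158, hold=6.1167 ⇒ V=6.1167 continue | (k=5,j=3): S=95.3475, K−S=0.0000, hold=0.4435 ⇒ V=0.4435 continue | (k=5,j=4): S=126.5574, K−S=0.0000, hold=0.0000 ⇒ V=0.0000 continue | (k=5,j=5): S=167.9830, K−S=0.0000, hold=0.0000 ⇒ V=0.0000 continue  boundary S*=54.1195
step 4: (k=4,j=0): S=46.9748, K−S=26.5752, hold=26.0868 ⇒ V=26.5752 exercise | (k=4,j=1): S=62.3509, K−S=11.1991, hold=12.8449 ⇒ V=12.8449 continue | (k=4,j=2): S=82.7600, K−S=0.0000, hold=3.3249 ⇒ V=3.3249 continue | (k=4,j=3): S=109.8496, K−S=0.0000, hold=0.2255 ⇒ V=0.2255 continue | (k=4,j=4): S=145.8063, K−S=0.0000, hold=0.0000 ⇒ V=0.0000 continue  boundary S*=46.9748
step 3: (k=3,j=0): S=54.1195, K−S=19.4305, hold=19.7402 ⇒ V=19.7402 continue | (k=3,j=1): S=71.8342, K−S=1.7158, hold=8.1428 ⇒ V=8.1428 continue | (k=3,j=2): S=95.3475, K−S=0.0000, hold=1.7997 ⇒ V=1.7997 continue | (k=3,j=3): S=126.5574, K−S=0.0000, hold=0.1146 ⇒ V=0.1146 continue  boundary S*=-
step 2: (k=2,j=0): S=62.3509, K−S=11.1991, hold=13.9849 ⇒ V=13.9849 continue | (k=2,j=1): S=82.7600, K−S=0.0000, hold=5.0126 ⇒ V=5.0126 continue | (k=2,j=2): S=109.8496, K−S=0.0000, hold=0.9706 ⇒ V=0.9706 continue  boundary S*=-
step 1: (k=1,j=0): S=71.8342, K−S=1.7158, hold=9.5409 ⇒ V=9.5409 continue | (k=1,j=1): S=95.3475, K−S=0.0000, hold=3.0191 ⇒ V=3.0191 continue  boundary S*=-
step 0: (k=0,j=0): S=82.7600, K−S=0.0000, hold=6.3148 ⇒ V=6.3148 continue  boundary S*=-

price = 6.3148
boundary = - - - - 46.9748 54.1195 62.3509
tree:
6.3148
9.5409 3.0191
13.9849 5.0126 0.9706
19.7402 8.1428 1.7997 0.1146
26.5752 12.8449 3.3249 0.2255 0.0000
32.7767 19.4305 6.1167 0.4435 0.0000 0.0000
38.1595 26.5752 11.1991 0.8723 0.0000 0.0000 0.0000
42.8317 32.7767 19.4305 1.7158 0.0000 0.0000 0.0000 0.0000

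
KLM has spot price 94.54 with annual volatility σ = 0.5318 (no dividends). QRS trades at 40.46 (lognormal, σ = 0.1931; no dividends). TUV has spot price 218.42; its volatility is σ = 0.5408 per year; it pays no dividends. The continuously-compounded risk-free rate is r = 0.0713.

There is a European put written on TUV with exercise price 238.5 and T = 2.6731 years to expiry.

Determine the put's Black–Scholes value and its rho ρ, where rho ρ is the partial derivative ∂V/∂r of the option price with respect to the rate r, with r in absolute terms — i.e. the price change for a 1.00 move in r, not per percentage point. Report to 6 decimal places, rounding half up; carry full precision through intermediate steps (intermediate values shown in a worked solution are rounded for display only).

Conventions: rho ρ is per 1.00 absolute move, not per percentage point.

σ√T = 0.5408·√2.6731 = 0.884187
d₁ = (ln(S/K) + (r+σ²/2)T) / (σ√T) = (ln(218.42/238.5) + (0.0713+0.5408²/2)·2.6731) / 0.884187 = (-0.087949 + 0.581486) / 0.884187 = 0.558181
d₂ = d₁ − σ√T = 0.558181 − 0.884187 = -0.326007
e^{−rT} = 0.826470
N(−d₁) = 0.288361,  N(−d₂) = 0.627790
Put price V = K·e^{−rT}·N(−d₂) − S·N(−d₁) = 123.745662 − 62.983713 = 60.761949
ρ = −K·T·e^{−rT}·N(−d₂) = -330.784529

price = 60.761949
ρ = -330.784529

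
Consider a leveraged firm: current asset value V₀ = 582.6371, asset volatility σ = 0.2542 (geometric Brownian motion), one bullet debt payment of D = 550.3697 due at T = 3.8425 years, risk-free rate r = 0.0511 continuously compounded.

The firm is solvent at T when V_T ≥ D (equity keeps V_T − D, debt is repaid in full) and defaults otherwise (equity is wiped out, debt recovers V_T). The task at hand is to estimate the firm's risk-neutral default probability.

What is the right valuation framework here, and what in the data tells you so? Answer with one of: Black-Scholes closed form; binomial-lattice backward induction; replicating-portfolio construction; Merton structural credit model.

framework: Merton structural credit model

Key observation: the data describe a firm's assets (V₀ = 582.6371, GBM) and a single zero-coupon debt of face 550.3697, so credit quantities follow from equity-as-call in the structural model.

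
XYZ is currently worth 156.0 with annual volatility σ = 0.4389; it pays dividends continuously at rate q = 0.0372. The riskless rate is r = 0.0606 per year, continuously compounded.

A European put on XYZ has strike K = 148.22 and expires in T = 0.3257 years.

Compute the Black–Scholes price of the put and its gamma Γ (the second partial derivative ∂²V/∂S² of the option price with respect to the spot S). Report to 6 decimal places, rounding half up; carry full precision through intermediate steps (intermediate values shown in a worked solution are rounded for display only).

price = 10.930006
Γ = 0.009454

σ√T = 0.4389·√0.3257 = 0.250481
d₁ = (ln(S/K) + (r−q+σ²/2)T) / (σ√T) = (ln(156.0/148.22) + (0.0606−0.0372+0.4389²/2)·0.3257) / 0.250481 = (0.051158 + 0.038992) / 0.250481 = 0.359908
d₂ = d₁ − σ√T = 0.359908 − 0.250481 = 0.109427
e^{−rT} = 0.980456
e^{−qT} = 0.987957
N(−d₁) = 0.359458,  N(−d₂) = 0.456432
Put price V = K·e^{−rT}·N(−d₂) − S·e^{−qT}·N(−d₁) = 66.330135 − 55.400130 = 10.930006
φ(d₁) = (1/√(2π))·e^{−d₁²/2} = 0.373923
Γ = e^{−qT}·φ(d₁) / (S·σ·√T) = 0.009454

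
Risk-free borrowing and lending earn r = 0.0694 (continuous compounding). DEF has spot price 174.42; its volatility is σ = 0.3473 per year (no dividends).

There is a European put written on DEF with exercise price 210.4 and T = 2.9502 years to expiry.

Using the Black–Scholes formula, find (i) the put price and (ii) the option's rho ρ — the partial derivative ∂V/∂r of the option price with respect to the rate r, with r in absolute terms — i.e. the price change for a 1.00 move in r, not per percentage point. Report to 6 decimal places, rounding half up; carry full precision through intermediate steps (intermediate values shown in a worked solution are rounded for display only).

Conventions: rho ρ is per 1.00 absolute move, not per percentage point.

price = 39.081645
ρ = -306.615904

σ√T = 0.3473·√2.9502 = 0.596528
d₁ = (ln(S/K) + (r+σ²/2)T) / (σ√T) = (ln(174.42/210.4) + (0.0694+0.3473²/2)·2.9502) / 0.596528 = (-0.187544 + 0.382666) / 0.596528 = 0.327097
d₂ = d₁ − σ√T = 0.327097 − 0.596528 = -0.269431
e^{−rT} = 0.814856
N(−d₁) = 0.371797,  N(−d₂) = 0.606201
Put price V = K·e^{−rT}·N(−d₂) − S·N(−d₁) = 103.930548 − 64.848903 = 39.081645
ρ = −K·T·e^{−rT}·N(−d₂) = -306.615904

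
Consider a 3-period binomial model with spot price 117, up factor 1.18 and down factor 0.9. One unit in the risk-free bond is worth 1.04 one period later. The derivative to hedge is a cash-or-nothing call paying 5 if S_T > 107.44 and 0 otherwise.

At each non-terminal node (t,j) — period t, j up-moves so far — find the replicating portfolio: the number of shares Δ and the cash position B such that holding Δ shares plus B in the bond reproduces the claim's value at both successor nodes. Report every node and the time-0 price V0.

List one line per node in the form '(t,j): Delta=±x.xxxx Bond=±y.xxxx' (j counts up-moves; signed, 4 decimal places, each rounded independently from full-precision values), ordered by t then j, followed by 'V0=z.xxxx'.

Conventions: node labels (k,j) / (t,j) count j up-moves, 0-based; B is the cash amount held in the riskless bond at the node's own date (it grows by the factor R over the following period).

(0,0): Delta=0.0353 Bond=-0.2381
(1,0): Delta=0.0815 Bond=-5.1181
(1,1): Delta=0.0000 Bond=4.6228
(2,0): Delta=0.1884 Bond=-15.4533
(2,1): Delta=0.0000 Bond=4.8077
(2,2): Delta=0.0000 Bond=4.8077
V0=3.8894

Arbitrage-free pricing uses the up-move probability p* = (R−d)/(u−d) = 0.5000, discounting each step at R = 1.04.
Expiry values: V(3,0)=0.0000, V(3,1)=5.0000, V(3,2)=5.0000, V(3,3)=5.0000
(2,0): S=94.7700. Δ = (V_up−V_dn)/(S_up−S_dn) = (5.0000−0.0000)/(111.8286−85.2930) = 0.1884. V = [p*·5.0000 + (1−p*)·0.0000]/1.04 = 2.4038. B = V − Δ·S = -15.4533.
(2,1): S=124.2540. Δ = (V_up−V_dn)/(S_up−S_dn) = (5.0000−5.0000)/(146.6197−111.8286) = 0.0000. V = [p*·5.0000 + (1−p*)·5.0000]/1.04 = 4.8077. B = V − Δ·S = 4.8077.
(2,2): S=162.9108. Δ = (V_up−V_dn)/(S_up−S_dn) = (5.0000−5.0000)/(192.2347−146.6197) = 0.0000. V = [p*·5.0000 + (1−p*)·5.0000]/1.04 = 4.8077. B = V − Δ·S = 4.8077.
(1,0): S=105.3000. Δ = (V_up−V_dn)/(S_up−S_dn) = (4.8077−2.4038)/(124.2540−94.7700) = 0.0815. V = [p*·4.8077 + (1−p*)·2.4038]/1.04 = 3.4671. B = V − Δ·S = -5.1181.
(1,1): S=138.0600. Δ = (V_up−V_dn)/(S_up−S_dn) = (4.8077−4.8077)/(162.9108−124.2540) = 0.0000. V = [p*·4.8077 + (1−p*)·4.8077]/1.04 = 4.6228. B = V − Δ·S = 4.6228.
(0,0): S=117.0000. Δ = (V_up−V_dn)/(S_up−S_dn) = (4.6228−3.4671)/(138.0600−105.3000) = 0.0353. V = [p*·4.6228 + (1−p*)·3.4671]/1.04 = 3.8894. B = V − Δ·S = -0.2381.
Sanity check at the root: Δ(0,0)·S0 + B(0,0) reproduces V0 = 3.8894.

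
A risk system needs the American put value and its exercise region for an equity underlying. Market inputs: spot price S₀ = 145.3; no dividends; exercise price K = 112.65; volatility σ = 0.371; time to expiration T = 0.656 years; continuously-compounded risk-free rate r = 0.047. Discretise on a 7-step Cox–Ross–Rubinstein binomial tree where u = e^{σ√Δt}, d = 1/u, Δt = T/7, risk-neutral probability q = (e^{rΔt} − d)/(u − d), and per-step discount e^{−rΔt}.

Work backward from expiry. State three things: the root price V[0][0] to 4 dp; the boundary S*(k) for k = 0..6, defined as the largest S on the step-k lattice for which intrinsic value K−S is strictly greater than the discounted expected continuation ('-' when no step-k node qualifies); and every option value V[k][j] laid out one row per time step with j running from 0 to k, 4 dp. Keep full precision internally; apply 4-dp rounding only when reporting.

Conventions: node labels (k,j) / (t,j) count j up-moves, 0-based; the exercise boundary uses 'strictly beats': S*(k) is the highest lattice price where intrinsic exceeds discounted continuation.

params: Δt=0.09371 u=1.12027 d=0.89264 q=0.49103 e^(-rΔt)=0.99561
t_7 payoffs: 47.0362 30.3037 9.3042 0.0000 0.0000 0.0000 0.0000 0.0000
t_6: node(6,0) S=73.5055 payoff=39.1445 vs cont=38.6494 → 39.1445 [stop]  node(6,1) S=92.2504 payoff=20.3996 vs cont=19.9045 → 20.3996 [stop]  node(6,2) S=115.7756 payoff=0.0000 vs cont=4.7148 → 4.7148 [wait]  node(6,3) S=145.3000 payoff=0.0000 vs cont=0.0000 → 0.0000 [wait]  node(6,4) S=182.3536 payoff=0.0000 vs cont=0.0000 → 0.0000 [wait]  node(6,5) S=228.8563 payoff=0.0000 vs cont=0.0000 → 0.0000 [wait]  node(6,6) S=287.2179 payoff=0.0000 vs cont=0.0000 → 0.0000 [wait]  ⇒ S*(6)=92.2504
t_5: node(5,0) S=82.3463 payoff=30.3037 vs cont=29.8086 → 30.3037 [stop]  node(5,1) S=103.3458 payoff=9.3042 vs cont=12.6421 → 12.6421 [wait]  node(5,2) S=129.7004 payoff=0.0000 vs cont=2.3891 → 2.3891 [wait]  node(5,3) S=162.7758 payoff=0.0000 vs cont=0.0000 → 0.0000 [wait]  node(5,4) S=204.2860 payoff=0.0000 vs cont=0.0000 → 0.0000 [wait]  node(5,5) S=256.3818 payoff=0.0000 vs cont=0.0000 → 0.0000 [wait]  ⇒ S*(5)=82.3463
t_4: node(4,0) S=92.2504 payoff=20.3996 vs cont=21.5363 → 21.5363 [wait]  node(4,1) S=115.7756 payoff=0.0000 vs cont=7.5742 → 7.5742 [wait]  node(4,2) S=145.3000 payoff=0.0000 vs cont=1.2107 → 1.2107 [wait]  node(4,3) S=182.3536 payoff=0.0000 vs cont=0.0000 → 0.0000 [wait]  node(4,4) S=228.8563 payoff=0.0000 vs cont=0.0000 → 0.0000 [wait]  ⇒ S*(4)=-
t_3: node(3,0) S=103.3458 payoff=9.3042 vs cont=14.6159 → 14.6159 [wait]  node(3,1) S=129.7004 payoff=0.0000 vs cont=4.4299 → 4.4299 [wait]  node(3,2) S=162.7758 payoff=0.0000 vs cont=0.6135 → 0.6135 [wait]  node(3,3) S=204.2860 payoff=0.0000 vs cont=0.0000 → 0.0000 [wait]  ⇒ S*(3)=-
t_2: node(2,0) S=115.7756 payoff=0.0000 vs cont=9.5721 → 9.5721 [wait]  node(2,1) S=145.3000 payoff=0.0000 vs cont=2.5447 → 2.5447 [wait]  node(2,2) S=182.3536 payoff=0.0000 vs cont=0.3109 → 0.3109 [wait]  ⇒ S*(2)=-
t_1: node(1,0) S=129.7004 payoff=0.0000 vs cont=6.0945 → 6.0945 [wait]  node(1,1) S=162.7758 payoff=0.0000 vs cont=1.4415 → 1.4415 [wait]  ⇒ S*(1)=-
t_0: node(0,0) S=145.3000 payoff=0.0000 vs cont=3.7930 → 3.7930 [wait]  ⇒ S*(0)=-

price = 3.7930
boundary = - - - - - 82.3463 92.2504
tree:
3.7930
6.0945 1.4415
9.5721 2.5447 0.3109
14.6159 4.4299 0.6135 0.0000
21.5363 7.5742 1.2107 0.0000 0.0000
30.3037 12.6421 2.3891 0.0000 0.0000 0.0000
39.1445 20.3996 4.7148 0.0000 0.0000 0.0000 0.0000
47.0362 30.3037 9.3042 0.0000 0.0000 0.0000 0.0000 0.0000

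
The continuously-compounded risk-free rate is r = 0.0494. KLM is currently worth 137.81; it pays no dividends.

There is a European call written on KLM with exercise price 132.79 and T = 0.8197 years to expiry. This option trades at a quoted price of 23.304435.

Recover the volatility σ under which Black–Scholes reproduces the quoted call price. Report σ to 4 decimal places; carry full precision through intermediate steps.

At σ = 0.3710 the Black–Scholes value reproduces the quote:
σ√T = 0.371·√0.8197 = 0.335893
d₁ = (ln(S/K) + (r+σ²/2)T) / (σ√T) = (ln(137.81/132.79) + (0.0494+0.371²/2)·0.8197) / 0.335893 = (0.037107 + 0.096905) / 0.335893 = 0.398973
d₂ = d₁ − σ√T = 0.398973 − 0.335893 = 0.063080
e^{−rT} = 0.960316
N(d₁) = 0.655043,  N(d₂) = 0.525148
V = S·N(d₁) − K·e^{−rT}·N(d₂) = 90.271533 − 66.967098 = 23.304435 (the quoted price), and the Black–Scholes price is strictly increasing in σ, so σ is unique

sigma = 0.3710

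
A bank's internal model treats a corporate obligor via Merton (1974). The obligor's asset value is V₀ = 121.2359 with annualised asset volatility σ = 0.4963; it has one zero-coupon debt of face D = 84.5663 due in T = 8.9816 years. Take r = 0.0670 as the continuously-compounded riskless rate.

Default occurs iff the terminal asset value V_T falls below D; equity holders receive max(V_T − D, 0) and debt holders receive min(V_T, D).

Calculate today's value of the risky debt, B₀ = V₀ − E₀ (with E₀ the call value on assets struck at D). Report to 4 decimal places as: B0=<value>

B0=31.3410

Work the structural quantities from V₀ = 121.2359 against face 84.5663:
d₁ = [ln(V₀/D) + (r + σ²/2)T] / (σ√T)
   = [ln(121.2359/84.5663) + (0.0670 + 0.5·0.4963²)·8.9816] / (0.4963·√8.9816)
   = [0.360202 + 1.707913] / 1.487377 = 1.390444
d₂ = d₁ − σ√T = 1.390444 − 1.487377 = -0.096933
N(d₁) = 0.917803,  N(d₂) = 0.461390,  e^(−rT) = 0.547843
E₀ = V₀·N(d₁) − D·e^(−rT)·N(d₂)
   = 121.2359·0.917803 − 84.5663·0.547843·0.461390 = 89.894932
B₀ = V₀ − E₀ = 121.2359 − 89.894932 = 31.340968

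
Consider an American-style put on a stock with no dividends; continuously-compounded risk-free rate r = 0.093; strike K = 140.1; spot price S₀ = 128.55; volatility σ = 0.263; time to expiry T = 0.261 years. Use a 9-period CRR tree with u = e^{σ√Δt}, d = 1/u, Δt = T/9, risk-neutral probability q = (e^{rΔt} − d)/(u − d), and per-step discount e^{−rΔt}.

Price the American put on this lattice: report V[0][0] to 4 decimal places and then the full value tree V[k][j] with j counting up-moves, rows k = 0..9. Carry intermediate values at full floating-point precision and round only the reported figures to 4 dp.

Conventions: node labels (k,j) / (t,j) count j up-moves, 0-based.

price = 12.9407
tree:
12.9407
17.3429 8.9272
22.5642 12.5931 5.5755
27.7121 17.1804 8.4063 2.9803
32.6346 22.5642 12.2552 4.8822 1.2328
37.3415 27.7121 17.1804 7.7533 2.2461 0.2999
41.8422 32.6346 22.5642 11.8379 4.0073 0.6252 0.0000
46.1458 37.3415 27.7121 17.1804 6.9470 1.3032 0.0000 0.0000
50.2610 41.8422 32.6346 22.5642 11.5500 2.7163 0.0000 0.0000 0.0000
54.1958 46.1458 37.3415 27.7121 17.1804 5.6617 0.0000 0.0000 0.0000 0.0000

Δt=0.02900  u=1.04581  d=0.95620  q=0.51894  discount=0.99731
step 9 (expiry): payoffs max(K−S,0) = 54.1958 46.1458 37.3415 27.7121 17.1804 5.6617 0.0000 0.0000 0.0000 0.0000
k=8: (k=8,j=0): S=89.8390, K−S=50.2610, hold=49.8836 ⇒ V=50.2610 exercise | (k=8,j=1): S=98.2578, K−S=41.8422, hold=41.4649 ⇒ V=41.8422 exercise | (k=8,j=2): S=107.4654, K−S=32.6346, hold=32.2573 ⇒ V=32.6346 exercise | (k=8,j=3): S=117.5358, K−S=22.5642, hold=22.1868 ⇒ V=22.5642 exercise | (k=8,j=4): S=128.5500, K−S=11.5500, hold=11.1727 ⇒ V=11.5500 exercise | (k=8,j=5): S=140.5963, K−S=0.0000, hold=2.7163 ⇒ V=2.7163 continue | (k=8,j=6): S=153.7714, K−S=0.0000, hold=0.0000 ⇒ V=0.0000 continue | (k=8,j=7): S=168.1811, K−S=0.0000, hold=0.0000 ⇒ V=0.0000 continue | (k=8,j=8): S=183.9412, K−S=0.0000, hold=0.0000 ⇒ V=0.0000 continue
k=7: (k=7,j=0): S=93.9542, K−S=46.1458, hold=45.7685 ⇒ V=46.1458 exercise | (k=7,j=1): S=102.7585, K−S=37.3415, hold=36.9642 ⇒ V=37.3415 exercise | (k=7,j=2): S=112.3879, K−S=27.7121, hold=27.3348 ⇒ V=27.7121 exercise | (k=7,j=3): S=122.9196, K−S=17.1804, hold=16.8030 ⇒ V=17.1804 exercise | (k=7,j=4): S=134.4383, K−S=5.6617, hold=6.9470 ⇒ V=6.9470 continue | (k=7,j=5): S=147.0363, K−S=0.0000, hold=1.3032 ⇒ V=1.3032 continue | (k=7,j=6): S=160.8150, K−S=0.0000, hold=0.0000 ⇒ V=0.0000 continue | (k=7,j=7): S=175.8847, K−S=0.0000, hold=0.0000 ⇒ V=0.0000 continue
k=6: (k=6,j=0): S=98.2578, K−S=41.8422, hold=41.4649 ⇒ V=41.8422 exercise | (k=6,j=1): S=107.4654, K−S=32.6346, hold=32.2573 ⇒ V=32.6346 exercise | (k=6,j=2): S=117.5358, K−S=22.5642, hold=22.1868 ⇒ V=22.5642 exercise | (k=6,j=3): S=128.5500, K−S=11.5500, hold=11.8379 ⇒ V=11.8379 continue | (k=6,j=4): S=140.5963, K−S=0.0000, hold=4.0073 ⇒ V=4.0073 continue | (k=6,j=5): S=153.7714, K−S=0.0000, hold=0.6252 ⇒ V=0.6252 continue | (k=6,j=6): S=168.1811, K−S=0.0000, hold=0.0000 ⇒ V=0.0000 continue
k=5: (k=5,j=0): S=102.7585, K−S=37.3415, hold=36.9642 ⇒ V=37.3415 exercise | (k=5,j=1): S=112.3879, K−S=27.7121, hold=27.3348 ⇒ V=27.7121 exercise | (k=5,j=2): S=122.9196, K−S=17.1804, hold=16.9520 ⇒ V=17.1804 exercise | (k=5,j=3): S=134.4383, K−S=5.6617, hold=7.7533 ⇒ V=7.7533 continue | (k=5,j=4): S=147.0363, K−S=0.0000, hold=2.2461 ⇒ V=2.2461 continue | (k=5,j=5): S=160.8150, K−S=0.0000, hold=0.2999 ⇒ V=0.2999 continue
k=4: (k=4,j=0): S=107.4654, K−S=32.6346, hold=32.2573 ⇒ V=32.6346 exercise | (k=4,j=1): S=117.5358, K−S=22.5642, hold=22.1868 ⇒ V=22.5642 exercise | (k=4,j=2): S=128.5500, K−S=11.5500, hold=12.2552 ⇒ V=12.2552 continue | (k=4,j=3): S=140.5963, K−S=0.0000, hold=4.8822 ⇒ V=4.8822 continue | (k=4,j=4): S=153.7714, K−S=0.0000, hold=1.2328 ⇒ V=1.2328 continue
k=3: (k=3,j=0): S=112.3879, K−S=27.7121, hold=27.3348 ⇒ V=27.7121 exercise | (k=3,j=1): S=122.9196, K−S=17.1804, hold=17.1680 ⇒ V=17.1804 exercise | (k=3,j=2): S=134.4383, K−S=5.6617, hold=8.4063 ⇒ V=8.4063 continue | (k=3,j=3): S=147.0363, K−S=0.0000, hold=2.9803 ⇒ V=2.9803 continue
k=2: (k=2,j=0): S=117.5358, K−S=22.5642, hold=22.1868 ⇒ V=22.5642 exercise | (k=2,j=1): S=128.5500, K−S=11.5500, hold=12.5931 ⇒ V=12.5931 continue | (k=2,j=2): S=140.5963, K−S=0.0000, hold=5.5755 ⇒ V=5.5755 continue
k=1: (k=1,j=0): S=122.9196, K−S=17.1804, hold=17.3429 ⇒ V=17.3429 continue | (k=1,j=1): S=134.4383, K−S=5.6617, hold=8.9272 ⇒ V=8.9272 continue
k=0: (k=0,j=0): S=128.5500, K−S=11.5500, hold=12.9407 ⇒ V=12.9407 continue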